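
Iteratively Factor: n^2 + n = (n)*(n + 1)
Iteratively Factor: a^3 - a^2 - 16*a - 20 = (a + 2)*(a^2 - 3*a - 10) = (a + 2)^2*(a - 5)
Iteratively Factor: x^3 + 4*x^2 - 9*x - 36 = (x + 3)*(x^2 + x - 12) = (x + 3)*(x + 4)*(x - 3)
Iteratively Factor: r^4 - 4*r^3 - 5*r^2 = (r - 5)*(r^3 + r^2) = r*(r - 5)*(r^2 + r) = r*(r - 5)*(r + 1)*(r)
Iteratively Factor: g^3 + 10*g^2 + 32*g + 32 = (g + 4)*(g^2 + 6*g + 8) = (g + 2)*(g + 4)*(g + 4)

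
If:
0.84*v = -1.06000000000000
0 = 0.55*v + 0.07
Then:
No Solution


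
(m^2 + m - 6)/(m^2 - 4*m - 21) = (m - 2)/(m - 7)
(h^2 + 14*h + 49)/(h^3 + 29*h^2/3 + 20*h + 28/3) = 3*(h + 7)/(3*h^2 + 8*h + 4)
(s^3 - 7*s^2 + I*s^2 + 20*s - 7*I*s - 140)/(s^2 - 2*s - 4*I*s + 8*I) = (s^2 + s*(-7 + 5*I) - 35*I)/(s - 2)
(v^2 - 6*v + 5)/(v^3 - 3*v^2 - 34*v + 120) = (v - 1)/(v^2 + 2*v - 24)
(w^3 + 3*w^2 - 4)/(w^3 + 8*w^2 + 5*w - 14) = (w + 2)/(w + 7)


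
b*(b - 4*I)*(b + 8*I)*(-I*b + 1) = -I*b^4 + 5*b^3 - 28*I*b^2 + 32*b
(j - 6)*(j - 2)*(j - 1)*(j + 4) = j^4 - 5*j^3 - 16*j^2 + 68*j - 48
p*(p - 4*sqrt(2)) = p^2 - 4*sqrt(2)*p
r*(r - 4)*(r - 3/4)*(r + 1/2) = r^4 - 17*r^3/4 + 5*r^2/8 + 3*r/2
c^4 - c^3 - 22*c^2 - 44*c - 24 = (c - 6)*(c + 1)*(c + 2)^2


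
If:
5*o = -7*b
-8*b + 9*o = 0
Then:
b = 0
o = 0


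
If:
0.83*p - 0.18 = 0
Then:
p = 0.22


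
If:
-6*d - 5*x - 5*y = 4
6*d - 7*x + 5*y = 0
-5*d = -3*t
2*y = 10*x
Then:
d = 1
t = 5/3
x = -1/3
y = -5/3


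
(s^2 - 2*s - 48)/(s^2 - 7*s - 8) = (s + 6)/(s + 1)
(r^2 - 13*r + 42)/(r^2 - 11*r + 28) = (r - 6)/(r - 4)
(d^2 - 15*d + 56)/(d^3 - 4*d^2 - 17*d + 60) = (d^2 - 15*d + 56)/(d^3 - 4*d^2 - 17*d + 60)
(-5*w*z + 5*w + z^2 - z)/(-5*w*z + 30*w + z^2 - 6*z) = (z - 1)/(z - 6)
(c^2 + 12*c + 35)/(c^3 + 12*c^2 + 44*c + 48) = (c^2 + 12*c + 35)/(c^3 + 12*c^2 + 44*c + 48)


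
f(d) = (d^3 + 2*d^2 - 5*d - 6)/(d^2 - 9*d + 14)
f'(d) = (9 - 2*d)*(d^3 + 2*d^2 - 5*d - 6)/(d^2 - 9*d + 14)^2 + (3*d^2 + 4*d - 5)/(d^2 - 9*d + 14) = (d^2 - 14*d - 31)/(d^2 - 14*d + 49)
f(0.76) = -1.06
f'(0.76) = -1.05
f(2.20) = -3.47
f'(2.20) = -2.47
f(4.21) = -13.46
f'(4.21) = -9.28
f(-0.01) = -0.42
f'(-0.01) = -0.63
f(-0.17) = -0.33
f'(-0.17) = -0.56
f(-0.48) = -0.18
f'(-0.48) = -0.43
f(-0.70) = -0.09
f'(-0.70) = -0.35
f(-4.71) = -0.54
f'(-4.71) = 0.42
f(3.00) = -6.00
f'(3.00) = -4.00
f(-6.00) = -1.15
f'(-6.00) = 0.53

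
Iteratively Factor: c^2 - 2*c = (c - 2)*(c)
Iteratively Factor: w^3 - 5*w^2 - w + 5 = (w + 1)*(w^2 - 6*w + 5) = (w - 5)*(w + 1)*(w - 1)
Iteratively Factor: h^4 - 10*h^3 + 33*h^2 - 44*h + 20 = (h - 1)*(h^3 - 9*h^2 + 24*h - 20) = (h - 2)*(h - 1)*(h^2 - 7*h + 10) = (h - 2)^2*(h - 1)*(h - 5)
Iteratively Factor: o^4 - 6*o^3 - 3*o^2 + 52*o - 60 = (o - 2)*(o^3 - 4*o^2 - 11*o + 30) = (o - 2)*(o + 3)*(o^2 - 7*o + 10) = (o - 2)^2*(o + 3)*(o - 5)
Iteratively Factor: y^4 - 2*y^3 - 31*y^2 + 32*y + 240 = (y - 4)*(y^3 + 2*y^2 - 23*y - 60) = (y - 4)*(y + 4)*(y^2 - 2*y - 15) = (y - 4)*(y + 3)*(y + 4)*(y - 5)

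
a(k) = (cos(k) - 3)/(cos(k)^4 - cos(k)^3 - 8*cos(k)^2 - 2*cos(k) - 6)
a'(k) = (cos(k) - 3)*(4*sin(k)*cos(k)^3 - 3*sin(k)*cos(k)^2 - 16*sin(k)*cos(k) - 2*sin(k))/(cos(k)^4 - cos(k)^3 - 8*cos(k)^2 - 2*cos(k) - 6)^2 - sin(k)/(cos(k)^4 - cos(k)^3 - 8*cos(k)^2 - 2*cos(k) - 6) = (3*(1 - cos(2*k))^2 + 150*cos(k) + 14*cos(2*k) - 14*cos(3*k) + 50)*sin(k)/(4*(-cos(k)^4 + cos(k)^3 + 8*cos(k)^2 + 2*cos(k) + 6)^2)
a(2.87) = 0.41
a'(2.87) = -0.05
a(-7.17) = 0.22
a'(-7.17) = -0.28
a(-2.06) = 0.52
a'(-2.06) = 0.17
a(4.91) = 0.42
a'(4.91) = -0.47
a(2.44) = 0.45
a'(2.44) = -0.16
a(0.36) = 0.14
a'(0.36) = 0.08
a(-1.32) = 0.39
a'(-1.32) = -0.47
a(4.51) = 0.54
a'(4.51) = -0.07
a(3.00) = 0.40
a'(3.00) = -0.03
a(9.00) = 0.42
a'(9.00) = -0.09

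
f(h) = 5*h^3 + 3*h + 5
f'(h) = 15*h^2 + 3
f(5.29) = 761.05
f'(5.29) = 422.76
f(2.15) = 61.14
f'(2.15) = 72.34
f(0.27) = 5.91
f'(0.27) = 4.09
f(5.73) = 962.85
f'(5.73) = 495.49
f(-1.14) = -5.83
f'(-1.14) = 22.49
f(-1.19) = -7.00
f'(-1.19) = 24.24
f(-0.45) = 3.19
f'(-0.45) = 6.04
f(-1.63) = -21.54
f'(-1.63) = 42.85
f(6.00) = 1103.00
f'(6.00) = 543.00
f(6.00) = 1103.00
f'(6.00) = 543.00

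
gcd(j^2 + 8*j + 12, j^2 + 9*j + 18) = j + 6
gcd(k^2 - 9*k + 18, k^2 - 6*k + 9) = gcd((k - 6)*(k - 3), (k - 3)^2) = k - 3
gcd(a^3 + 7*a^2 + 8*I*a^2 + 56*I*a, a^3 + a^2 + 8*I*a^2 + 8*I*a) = a^2 + 8*I*a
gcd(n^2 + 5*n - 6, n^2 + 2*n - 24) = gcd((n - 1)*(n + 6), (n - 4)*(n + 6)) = n + 6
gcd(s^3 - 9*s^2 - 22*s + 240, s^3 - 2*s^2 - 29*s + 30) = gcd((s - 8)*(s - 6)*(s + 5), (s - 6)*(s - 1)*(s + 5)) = s^2 - s - 30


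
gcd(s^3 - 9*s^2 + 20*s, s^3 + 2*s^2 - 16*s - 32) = s - 4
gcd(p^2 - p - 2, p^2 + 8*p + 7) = p + 1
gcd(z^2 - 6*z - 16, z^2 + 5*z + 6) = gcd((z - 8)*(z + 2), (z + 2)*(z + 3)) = z + 2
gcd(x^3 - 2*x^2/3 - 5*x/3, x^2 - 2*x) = x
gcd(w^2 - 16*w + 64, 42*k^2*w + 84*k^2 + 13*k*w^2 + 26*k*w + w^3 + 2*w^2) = 1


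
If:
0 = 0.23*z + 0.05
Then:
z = -0.22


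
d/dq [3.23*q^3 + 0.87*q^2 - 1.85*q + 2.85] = 9.69*q^2 + 1.74*q - 1.85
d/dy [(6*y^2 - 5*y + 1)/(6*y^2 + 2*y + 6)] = (21*y^2 + 30*y - 16)/(2*(9*y^4 + 6*y^3 + 19*y^2 + 6*y + 9))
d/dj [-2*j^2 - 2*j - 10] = -4*j - 2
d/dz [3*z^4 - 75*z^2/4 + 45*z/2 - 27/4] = 12*z^3 - 75*z/2 + 45/2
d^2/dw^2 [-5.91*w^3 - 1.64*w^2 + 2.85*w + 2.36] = -35.46*w - 3.28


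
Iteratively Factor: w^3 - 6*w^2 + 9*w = (w - 3)*(w^2 - 3*w) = (w - 3)^2*(w)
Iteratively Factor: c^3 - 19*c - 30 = (c - 5)*(c^2 + 5*c + 6) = (c - 5)*(c + 2)*(c + 3)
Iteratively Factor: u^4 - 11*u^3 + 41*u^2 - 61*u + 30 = (u - 1)*(u^3 - 10*u^2 + 31*u - 30) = (u - 5)*(u - 1)*(u^2 - 5*u + 6) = (u - 5)*(u - 2)*(u - 1)*(u - 3)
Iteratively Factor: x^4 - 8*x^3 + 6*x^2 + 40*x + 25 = (x - 5)*(x^3 - 3*x^2 - 9*x - 5) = (x - 5)*(x + 1)*(x^2 - 4*x - 5) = (x - 5)^2*(x + 1)*(x + 1)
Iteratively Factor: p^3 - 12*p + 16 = (p - 2)*(p^2 + 2*p - 8) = (p - 2)*(p + 4)*(p - 2)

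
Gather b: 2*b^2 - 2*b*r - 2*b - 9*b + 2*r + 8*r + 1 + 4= 2*b^2 + b*(-2*r - 11) + 10*r + 5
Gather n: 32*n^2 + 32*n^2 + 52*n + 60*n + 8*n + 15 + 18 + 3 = 64*n^2 + 120*n + 36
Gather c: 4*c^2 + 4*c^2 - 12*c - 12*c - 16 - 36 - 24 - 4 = 8*c^2 - 24*c - 80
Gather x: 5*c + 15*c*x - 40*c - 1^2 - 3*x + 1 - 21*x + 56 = -35*c + x*(15*c - 24) + 56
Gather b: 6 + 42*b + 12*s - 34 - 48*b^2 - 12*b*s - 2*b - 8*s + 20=-48*b^2 + b*(40 - 12*s) + 4*s - 8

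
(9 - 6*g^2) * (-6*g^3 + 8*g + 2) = 36*g^5 - 102*g^3 - 12*g^2 + 72*g + 18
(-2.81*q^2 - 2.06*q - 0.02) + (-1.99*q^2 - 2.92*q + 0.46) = -4.8*q^2 - 4.98*q + 0.44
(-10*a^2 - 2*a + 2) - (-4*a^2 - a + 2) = -6*a^2 - a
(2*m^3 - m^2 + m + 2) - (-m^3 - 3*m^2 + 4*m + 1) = 3*m^3 + 2*m^2 - 3*m + 1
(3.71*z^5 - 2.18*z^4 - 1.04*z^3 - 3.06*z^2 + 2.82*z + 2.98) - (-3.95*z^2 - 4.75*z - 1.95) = 3.71*z^5 - 2.18*z^4 - 1.04*z^3 + 0.89*z^2 + 7.57*z + 4.93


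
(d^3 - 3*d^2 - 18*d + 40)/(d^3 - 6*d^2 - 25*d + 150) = (d^2 + 2*d - 8)/(d^2 - d - 30)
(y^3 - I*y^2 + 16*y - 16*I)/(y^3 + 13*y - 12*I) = (y - 4*I)/(y - 3*I)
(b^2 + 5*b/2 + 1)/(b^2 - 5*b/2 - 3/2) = (b + 2)/(b - 3)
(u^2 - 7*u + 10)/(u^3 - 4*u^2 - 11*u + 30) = 1/(u + 3)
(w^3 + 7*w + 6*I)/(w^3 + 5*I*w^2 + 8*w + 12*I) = (w^2 - I*w + 6)/(w^2 + 4*I*w + 12)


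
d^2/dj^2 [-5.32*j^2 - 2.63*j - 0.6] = -10.6400000000000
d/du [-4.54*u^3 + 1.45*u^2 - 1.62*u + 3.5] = -13.62*u^2 + 2.9*u - 1.62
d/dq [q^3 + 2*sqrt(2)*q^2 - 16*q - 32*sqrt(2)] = 3*q^2 + 4*sqrt(2)*q - 16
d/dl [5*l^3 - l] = 15*l^2 - 1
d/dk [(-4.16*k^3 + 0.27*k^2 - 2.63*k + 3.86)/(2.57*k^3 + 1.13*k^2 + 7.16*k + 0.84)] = (-5.3947*k^4 - 46.053*k^3 - 35.3387*k^2 - 8.27*k - 29.8468)/(6.6049*k^6 + 5.8082*k^5 + 38.0793*k^4 + 20.4992*k^3 + 53.164*k^2 + 12.0288*k + 0.7056)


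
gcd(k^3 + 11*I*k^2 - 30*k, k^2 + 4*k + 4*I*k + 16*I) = 1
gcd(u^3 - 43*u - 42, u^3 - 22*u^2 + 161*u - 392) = u - 7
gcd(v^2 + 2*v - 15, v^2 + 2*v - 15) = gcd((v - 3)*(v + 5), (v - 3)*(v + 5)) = v^2 + 2*v - 15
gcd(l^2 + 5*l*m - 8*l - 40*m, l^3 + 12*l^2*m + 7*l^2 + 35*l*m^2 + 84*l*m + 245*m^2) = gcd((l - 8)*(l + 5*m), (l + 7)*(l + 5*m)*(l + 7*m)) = l + 5*m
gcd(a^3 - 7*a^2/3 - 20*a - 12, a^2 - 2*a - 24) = a - 6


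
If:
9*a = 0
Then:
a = 0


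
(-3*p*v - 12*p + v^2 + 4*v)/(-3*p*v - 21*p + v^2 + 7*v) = (v + 4)/(v + 7)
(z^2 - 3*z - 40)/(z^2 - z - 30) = (z - 8)/(z - 6)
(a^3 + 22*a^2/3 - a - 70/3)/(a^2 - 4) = (3*a^2 + 16*a - 35)/(3*(a - 2))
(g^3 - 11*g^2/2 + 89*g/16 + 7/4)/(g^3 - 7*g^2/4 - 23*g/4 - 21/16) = (4*g^2 - 23*g + 28)/(4*g^2 - 8*g - 21)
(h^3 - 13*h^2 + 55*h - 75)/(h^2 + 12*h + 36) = (h^3 - 13*h^2 + 55*h - 75)/(h^2 + 12*h + 36)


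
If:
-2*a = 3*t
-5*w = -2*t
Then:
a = -15*w/4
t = 5*w/2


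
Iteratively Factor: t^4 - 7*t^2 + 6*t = (t)*(t^3 - 7*t + 6) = t*(t + 3)*(t^2 - 3*t + 2) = t*(t - 2)*(t + 3)*(t - 1)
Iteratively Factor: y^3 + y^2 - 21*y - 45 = (y + 3)*(y^2 - 2*y - 15) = (y - 5)*(y + 3)*(y + 3)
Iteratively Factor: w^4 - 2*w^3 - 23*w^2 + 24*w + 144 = (w + 3)*(w^3 - 5*w^2 - 8*w + 48) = (w + 3)^2*(w^2 - 8*w + 16) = (w - 4)*(w + 3)^2*(w - 4)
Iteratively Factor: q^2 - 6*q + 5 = (q - 5)*(q - 1)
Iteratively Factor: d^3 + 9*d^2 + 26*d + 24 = (d + 3)*(d^2 + 6*d + 8) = (d + 3)*(d + 4)*(d + 2)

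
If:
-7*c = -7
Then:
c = 1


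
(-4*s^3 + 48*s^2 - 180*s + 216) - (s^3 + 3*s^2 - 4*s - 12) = -5*s^3 + 45*s^2 - 176*s + 228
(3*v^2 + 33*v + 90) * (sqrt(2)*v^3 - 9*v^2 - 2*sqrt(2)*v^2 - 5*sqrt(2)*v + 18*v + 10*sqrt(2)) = 3*sqrt(2)*v^5 - 27*v^4 + 27*sqrt(2)*v^4 - 243*v^3 + 9*sqrt(2)*v^3 - 315*sqrt(2)*v^2 - 216*v^2 - 120*sqrt(2)*v + 1620*v + 900*sqrt(2)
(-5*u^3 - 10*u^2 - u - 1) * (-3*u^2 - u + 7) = 15*u^5 + 35*u^4 - 22*u^3 - 66*u^2 - 6*u - 7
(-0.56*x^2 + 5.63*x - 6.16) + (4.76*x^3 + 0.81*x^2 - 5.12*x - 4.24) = 4.76*x^3 + 0.25*x^2 + 0.51*x - 10.4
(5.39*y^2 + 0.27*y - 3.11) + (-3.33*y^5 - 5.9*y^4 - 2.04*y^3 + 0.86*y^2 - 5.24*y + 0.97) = -3.33*y^5 - 5.9*y^4 - 2.04*y^3 + 6.25*y^2 - 4.97*y - 2.14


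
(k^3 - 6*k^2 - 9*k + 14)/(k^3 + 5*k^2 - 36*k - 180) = (k^3 - 6*k^2 - 9*k + 14)/(k^3 + 5*k^2 - 36*k - 180)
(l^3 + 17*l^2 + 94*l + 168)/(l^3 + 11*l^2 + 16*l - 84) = (l + 4)/(l - 2)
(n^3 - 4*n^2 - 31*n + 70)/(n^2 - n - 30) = (n^2 - 9*n + 14)/(n - 6)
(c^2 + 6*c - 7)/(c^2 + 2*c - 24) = (c^2 + 6*c - 7)/(c^2 + 2*c - 24)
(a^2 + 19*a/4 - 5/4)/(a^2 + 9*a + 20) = (a - 1/4)/(a + 4)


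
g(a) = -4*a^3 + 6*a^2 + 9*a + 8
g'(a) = -12*a^2 + 12*a + 9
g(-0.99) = 8.85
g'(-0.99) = -14.64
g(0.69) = 15.75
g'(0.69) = 11.57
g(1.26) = 20.86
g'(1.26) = 5.07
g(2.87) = -11.31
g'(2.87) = -55.40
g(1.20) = 20.53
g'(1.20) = 6.12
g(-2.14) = 55.42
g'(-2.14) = -71.64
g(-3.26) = 181.01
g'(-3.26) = -157.65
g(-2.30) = 67.71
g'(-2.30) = -82.08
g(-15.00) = 14723.00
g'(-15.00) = -2871.00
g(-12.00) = 7676.00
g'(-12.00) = -1863.00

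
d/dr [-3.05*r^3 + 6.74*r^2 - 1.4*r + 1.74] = -9.15*r^2 + 13.48*r - 1.4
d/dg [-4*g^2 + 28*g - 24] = 28 - 8*g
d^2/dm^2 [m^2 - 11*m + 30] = 2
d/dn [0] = 0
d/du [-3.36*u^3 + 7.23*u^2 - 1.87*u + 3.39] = -10.08*u^2 + 14.46*u - 1.87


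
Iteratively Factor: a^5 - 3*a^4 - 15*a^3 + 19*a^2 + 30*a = (a + 3)*(a^4 - 6*a^3 + 3*a^2 + 10*a) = a*(a + 3)*(a^3 - 6*a^2 + 3*a + 10) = a*(a + 1)*(a + 3)*(a^2 - 7*a + 10) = a*(a - 5)*(a + 1)*(a + 3)*(a - 2)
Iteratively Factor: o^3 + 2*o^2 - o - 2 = (o + 1)*(o^2 + o - 2) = (o + 1)*(o + 2)*(o - 1)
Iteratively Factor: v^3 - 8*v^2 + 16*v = (v)*(v^2 - 8*v + 16) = v*(v - 4)*(v - 4)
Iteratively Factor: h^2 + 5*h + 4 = (h + 4)*(h + 1)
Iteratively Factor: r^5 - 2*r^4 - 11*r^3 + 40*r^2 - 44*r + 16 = (r - 1)*(r^4 - r^3 - 12*r^2 + 28*r - 16) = (r - 1)*(r + 4)*(r^3 - 5*r^2 + 8*r - 4) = (r - 2)*(r - 1)*(r + 4)*(r^2 - 3*r + 2) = (r - 2)*(r - 1)^2*(r + 4)*(r - 2)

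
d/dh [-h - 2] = -1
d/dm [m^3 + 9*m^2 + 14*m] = 3*m^2 + 18*m + 14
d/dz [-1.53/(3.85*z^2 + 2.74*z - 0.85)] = (11.781*z + 4.1922)/(3.85*z^2 + 2.74*z - 0.85)^2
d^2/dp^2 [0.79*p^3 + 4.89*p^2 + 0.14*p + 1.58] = 4.74*p + 9.78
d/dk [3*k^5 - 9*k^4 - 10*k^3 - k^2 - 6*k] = 15*k^4 - 36*k^3 - 30*k^2 - 2*k - 6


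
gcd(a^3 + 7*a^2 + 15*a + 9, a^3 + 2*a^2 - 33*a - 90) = a + 3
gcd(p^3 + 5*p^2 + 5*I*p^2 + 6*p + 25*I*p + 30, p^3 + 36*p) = p + 6*I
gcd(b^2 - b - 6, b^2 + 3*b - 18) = b - 3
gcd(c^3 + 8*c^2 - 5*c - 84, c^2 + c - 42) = c + 7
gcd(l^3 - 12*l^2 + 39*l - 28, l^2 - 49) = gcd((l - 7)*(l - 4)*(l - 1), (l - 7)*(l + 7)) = l - 7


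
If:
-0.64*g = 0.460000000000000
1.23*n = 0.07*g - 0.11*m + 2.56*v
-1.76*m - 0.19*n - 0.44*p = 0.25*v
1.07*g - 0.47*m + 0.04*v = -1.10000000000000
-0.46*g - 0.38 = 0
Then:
No Solution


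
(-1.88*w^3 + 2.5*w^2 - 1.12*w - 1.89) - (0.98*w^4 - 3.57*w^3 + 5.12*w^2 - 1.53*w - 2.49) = -0.98*w^4 + 1.69*w^3 - 2.62*w^2 + 0.41*w + 0.6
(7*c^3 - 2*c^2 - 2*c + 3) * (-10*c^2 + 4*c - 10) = -70*c^5 + 48*c^4 - 58*c^3 - 18*c^2 + 32*c - 30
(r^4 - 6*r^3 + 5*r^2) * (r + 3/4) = r^5 - 21*r^4/4 + r^3/2 + 15*r^2/4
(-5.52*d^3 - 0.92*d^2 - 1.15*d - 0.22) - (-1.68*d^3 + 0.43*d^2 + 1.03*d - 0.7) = -3.84*d^3 - 1.35*d^2 - 2.18*d + 0.48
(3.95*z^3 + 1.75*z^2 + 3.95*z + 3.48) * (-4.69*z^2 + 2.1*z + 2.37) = -18.5255*z^5 + 0.0874999999999986*z^4 - 5.489*z^3 - 3.8787*z^2 + 16.6695*z + 8.2476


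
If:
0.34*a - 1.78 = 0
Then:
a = 5.24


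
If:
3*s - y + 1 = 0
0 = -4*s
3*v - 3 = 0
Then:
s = 0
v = 1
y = 1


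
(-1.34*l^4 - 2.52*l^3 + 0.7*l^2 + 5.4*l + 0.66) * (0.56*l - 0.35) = -0.7504*l^5 - 0.9422*l^4 + 1.274*l^3 + 2.779*l^2 - 1.5204*l - 0.231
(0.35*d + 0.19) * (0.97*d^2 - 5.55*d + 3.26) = 0.3395*d^3 - 1.7582*d^2 + 0.0864999999999998*d + 0.6194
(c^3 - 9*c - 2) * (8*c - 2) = 8*c^4 - 2*c^3 - 72*c^2 + 2*c + 4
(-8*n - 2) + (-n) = -9*n - 2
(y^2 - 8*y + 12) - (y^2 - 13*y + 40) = 5*y - 28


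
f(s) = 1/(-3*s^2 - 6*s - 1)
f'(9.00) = 0.00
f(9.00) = 0.00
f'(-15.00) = 0.00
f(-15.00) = 0.00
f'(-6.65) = -0.00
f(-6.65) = -0.01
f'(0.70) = 0.23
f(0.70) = -0.15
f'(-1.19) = -0.32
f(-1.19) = 0.53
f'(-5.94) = -0.01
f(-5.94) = -0.01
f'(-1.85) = -181.78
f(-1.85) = -5.97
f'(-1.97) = -8.60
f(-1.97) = -1.22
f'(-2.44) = -0.48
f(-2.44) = -0.24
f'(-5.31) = -0.01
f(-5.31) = -0.02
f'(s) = (6*s + 6)/(-3*s^2 - 6*s - 1)^2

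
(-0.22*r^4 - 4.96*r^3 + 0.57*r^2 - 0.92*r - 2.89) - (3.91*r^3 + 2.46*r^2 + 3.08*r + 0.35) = -0.22*r^4 - 8.87*r^3 - 1.89*r^2 - 4.0*r - 3.24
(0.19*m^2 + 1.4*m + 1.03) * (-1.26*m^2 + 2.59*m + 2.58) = -0.2394*m^4 - 1.2719*m^3 + 2.8184*m^2 + 6.2797*m + 2.6574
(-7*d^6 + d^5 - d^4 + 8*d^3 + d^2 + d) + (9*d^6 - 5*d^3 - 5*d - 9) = 2*d^6 + d^5 - d^4 + 3*d^3 + d^2 - 4*d - 9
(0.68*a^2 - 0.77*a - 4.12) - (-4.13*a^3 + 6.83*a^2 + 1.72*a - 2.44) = 4.13*a^3 - 6.15*a^2 - 2.49*a - 1.68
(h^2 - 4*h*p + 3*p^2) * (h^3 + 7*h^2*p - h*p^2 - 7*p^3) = h^5 + 3*h^4*p - 26*h^3*p^2 + 18*h^2*p^3 + 25*h*p^4 - 21*p^5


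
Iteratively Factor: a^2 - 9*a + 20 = (a - 5)*(a - 4)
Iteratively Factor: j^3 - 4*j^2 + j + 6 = (j - 2)*(j^2 - 2*j - 3) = (j - 2)*(j + 1)*(j - 3)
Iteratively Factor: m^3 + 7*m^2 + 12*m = (m + 3)*(m^2 + 4*m) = (m + 3)*(m + 4)*(m)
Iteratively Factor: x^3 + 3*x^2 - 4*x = (x - 1)*(x^2 + 4*x) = x*(x - 1)*(x + 4)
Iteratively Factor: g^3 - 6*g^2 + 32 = (g - 4)*(g^2 - 2*g - 8) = (g - 4)^2*(g + 2)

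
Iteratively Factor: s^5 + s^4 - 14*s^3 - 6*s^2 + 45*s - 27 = (s - 1)*(s^4 + 2*s^3 - 12*s^2 - 18*s + 27) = (s - 3)*(s - 1)*(s^3 + 5*s^2 + 3*s - 9) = (s - 3)*(s - 1)*(s + 3)*(s^2 + 2*s - 3) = (s - 3)*(s - 1)^2*(s + 3)*(s + 3)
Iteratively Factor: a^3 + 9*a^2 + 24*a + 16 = (a + 4)*(a^2 + 5*a + 4) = (a + 1)*(a + 4)*(a + 4)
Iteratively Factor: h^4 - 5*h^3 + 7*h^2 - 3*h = (h - 3)*(h^3 - 2*h^2 + h) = (h - 3)*(h - 1)*(h^2 - h) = (h - 3)*(h - 1)^2*(h)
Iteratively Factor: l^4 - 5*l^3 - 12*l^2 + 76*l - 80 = (l - 2)*(l^3 - 3*l^2 - 18*l + 40) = (l - 2)^2*(l^2 - l - 20) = (l - 2)^2*(l + 4)*(l - 5)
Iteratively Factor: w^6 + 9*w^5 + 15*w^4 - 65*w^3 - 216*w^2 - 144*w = (w)*(w^5 + 9*w^4 + 15*w^3 - 65*w^2 - 216*w - 144) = w*(w + 4)*(w^4 + 5*w^3 - 5*w^2 - 45*w - 36) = w*(w + 4)^2*(w^3 + w^2 - 9*w - 9) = w*(w - 3)*(w + 4)^2*(w^2 + 4*w + 3) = w*(w - 3)*(w + 1)*(w + 4)^2*(w + 3)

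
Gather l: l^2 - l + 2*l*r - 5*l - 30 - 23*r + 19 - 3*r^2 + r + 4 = l^2 + l*(2*r - 6) - 3*r^2 - 22*r - 7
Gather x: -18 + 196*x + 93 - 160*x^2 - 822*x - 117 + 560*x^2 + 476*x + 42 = 400*x^2 - 150*x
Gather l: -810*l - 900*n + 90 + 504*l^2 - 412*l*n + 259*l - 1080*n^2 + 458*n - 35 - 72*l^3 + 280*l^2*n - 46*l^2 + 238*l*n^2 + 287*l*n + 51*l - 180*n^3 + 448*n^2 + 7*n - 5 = -72*l^3 + l^2*(280*n + 458) + l*(238*n^2 - 125*n - 500) - 180*n^3 - 632*n^2 - 435*n + 50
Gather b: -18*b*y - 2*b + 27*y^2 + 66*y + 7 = b*(-18*y - 2) + 27*y^2 + 66*y + 7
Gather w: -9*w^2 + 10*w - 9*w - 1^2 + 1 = -9*w^2 + w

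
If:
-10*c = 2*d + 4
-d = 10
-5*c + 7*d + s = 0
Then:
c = 8/5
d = -10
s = 78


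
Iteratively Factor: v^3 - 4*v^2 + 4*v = (v - 2)*(v^2 - 2*v) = v*(v - 2)*(v - 2)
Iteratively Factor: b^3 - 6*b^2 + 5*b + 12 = (b + 1)*(b^2 - 7*b + 12) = (b - 3)*(b + 1)*(b - 4)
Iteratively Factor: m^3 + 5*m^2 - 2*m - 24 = (m + 3)*(m^2 + 2*m - 8) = (m - 2)*(m + 3)*(m + 4)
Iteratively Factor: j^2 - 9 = (j - 3)*(j + 3)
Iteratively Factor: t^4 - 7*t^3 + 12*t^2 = (t - 3)*(t^3 - 4*t^2) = (t - 4)*(t - 3)*(t^2) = t*(t - 4)*(t - 3)*(t)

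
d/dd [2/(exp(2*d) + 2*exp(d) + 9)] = -4*(exp(d) + 1)*exp(d)/(exp(2*d) + 2*exp(d) + 9)^2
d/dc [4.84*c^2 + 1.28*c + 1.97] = 9.68*c + 1.28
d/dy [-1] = 0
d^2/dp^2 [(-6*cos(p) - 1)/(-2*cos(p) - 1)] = 4*(-cos(p) + cos(2*p) - 3)/(2*cos(p) + 1)^3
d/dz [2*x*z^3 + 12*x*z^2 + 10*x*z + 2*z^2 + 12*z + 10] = 6*x*z^2 + 24*x*z + 10*x + 4*z + 12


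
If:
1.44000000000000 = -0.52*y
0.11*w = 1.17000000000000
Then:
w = 10.64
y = -2.77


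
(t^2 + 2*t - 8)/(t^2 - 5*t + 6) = (t + 4)/(t - 3)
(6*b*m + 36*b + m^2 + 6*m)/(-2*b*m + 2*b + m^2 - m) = (-6*b*m - 36*b - m^2 - 6*m)/(2*b*m - 2*b - m^2 + m)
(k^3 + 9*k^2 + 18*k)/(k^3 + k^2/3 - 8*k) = 3*(k + 6)/(3*k - 8)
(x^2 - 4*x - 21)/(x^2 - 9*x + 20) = (x^2 - 4*x - 21)/(x^2 - 9*x + 20)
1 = 1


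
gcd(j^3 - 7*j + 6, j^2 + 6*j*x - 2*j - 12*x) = j - 2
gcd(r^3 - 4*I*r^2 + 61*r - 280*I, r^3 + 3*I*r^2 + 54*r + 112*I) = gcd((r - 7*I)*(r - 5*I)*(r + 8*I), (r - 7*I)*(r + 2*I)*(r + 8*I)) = r^2 + I*r + 56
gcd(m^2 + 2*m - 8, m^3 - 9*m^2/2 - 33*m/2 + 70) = m + 4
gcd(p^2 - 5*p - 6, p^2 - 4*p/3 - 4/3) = 1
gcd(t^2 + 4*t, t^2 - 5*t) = t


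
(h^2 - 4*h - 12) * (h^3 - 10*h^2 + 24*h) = h^5 - 14*h^4 + 52*h^3 + 24*h^2 - 288*h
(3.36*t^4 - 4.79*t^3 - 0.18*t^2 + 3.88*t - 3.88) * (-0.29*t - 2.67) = -0.9744*t^5 - 7.5821*t^4 + 12.8415*t^3 - 0.6446*t^2 - 9.2344*t + 10.3596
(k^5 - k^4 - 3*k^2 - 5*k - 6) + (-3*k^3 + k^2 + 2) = k^5 - k^4 - 3*k^3 - 2*k^2 - 5*k - 4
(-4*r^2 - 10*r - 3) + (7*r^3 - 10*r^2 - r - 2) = 7*r^3 - 14*r^2 - 11*r - 5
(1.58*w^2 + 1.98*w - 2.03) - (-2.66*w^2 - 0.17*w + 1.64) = 4.24*w^2 + 2.15*w - 3.67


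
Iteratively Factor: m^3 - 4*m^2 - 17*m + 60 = (m + 4)*(m^2 - 8*m + 15) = (m - 3)*(m + 4)*(m - 5)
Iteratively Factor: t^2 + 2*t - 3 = (t + 3)*(t - 1)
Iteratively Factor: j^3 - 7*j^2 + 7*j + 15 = (j - 5)*(j^2 - 2*j - 3) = (j - 5)*(j - 3)*(j + 1)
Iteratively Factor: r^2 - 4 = (r + 2)*(r - 2)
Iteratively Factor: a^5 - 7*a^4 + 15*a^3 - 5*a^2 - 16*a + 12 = (a - 3)*(a^4 - 4*a^3 + 3*a^2 + 4*a - 4) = (a - 3)*(a + 1)*(a^3 - 5*a^2 + 8*a - 4) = (a - 3)*(a - 2)*(a + 1)*(a^2 - 3*a + 2) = (a - 3)*(a - 2)^2*(a + 1)*(a - 1)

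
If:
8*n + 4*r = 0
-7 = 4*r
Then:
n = 7/8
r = -7/4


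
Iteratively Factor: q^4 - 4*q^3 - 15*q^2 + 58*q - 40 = (q - 2)*(q^3 - 2*q^2 - 19*q + 20) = (q - 5)*(q - 2)*(q^2 + 3*q - 4) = (q - 5)*(q - 2)*(q - 1)*(q + 4)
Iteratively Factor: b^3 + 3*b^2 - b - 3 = (b + 3)*(b^2 - 1) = (b + 1)*(b + 3)*(b - 1)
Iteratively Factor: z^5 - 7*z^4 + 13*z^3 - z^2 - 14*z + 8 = (z + 1)*(z^4 - 8*z^3 + 21*z^2 - 22*z + 8) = (z - 4)*(z + 1)*(z^3 - 4*z^2 + 5*z - 2) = (z - 4)*(z - 1)*(z + 1)*(z^2 - 3*z + 2) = (z - 4)*(z - 1)^2*(z + 1)*(z - 2)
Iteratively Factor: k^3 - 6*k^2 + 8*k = (k - 4)*(k^2 - 2*k) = k*(k - 4)*(k - 2)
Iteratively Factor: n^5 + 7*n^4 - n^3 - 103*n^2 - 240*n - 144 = (n + 1)*(n^4 + 6*n^3 - 7*n^2 - 96*n - 144) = (n + 1)*(n + 4)*(n^3 + 2*n^2 - 15*n - 36) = (n + 1)*(n + 3)*(n + 4)*(n^2 - n - 12) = (n - 4)*(n + 1)*(n + 3)*(n + 4)*(n + 3)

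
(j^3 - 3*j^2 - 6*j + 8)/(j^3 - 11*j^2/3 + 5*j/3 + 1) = 3*(j^2 - 2*j - 8)/(3*j^2 - 8*j - 3)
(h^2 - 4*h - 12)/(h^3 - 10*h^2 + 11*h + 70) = (h - 6)/(h^2 - 12*h + 35)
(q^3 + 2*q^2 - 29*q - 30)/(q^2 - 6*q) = (q^3 + 2*q^2 - 29*q - 30)/(q*(q - 6))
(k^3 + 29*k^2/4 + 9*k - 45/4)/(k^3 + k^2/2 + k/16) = 4*(4*k^3 + 29*k^2 + 36*k - 45)/(k*(16*k^2 + 8*k + 1))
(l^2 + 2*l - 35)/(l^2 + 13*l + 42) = (l - 5)/(l + 6)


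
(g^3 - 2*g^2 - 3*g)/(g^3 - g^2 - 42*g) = (-g^2 + 2*g + 3)/(-g^2 + g + 42)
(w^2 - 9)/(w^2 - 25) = (w^2 - 9)/(w^2 - 25)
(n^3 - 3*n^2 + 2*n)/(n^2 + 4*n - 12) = n*(n - 1)/(n + 6)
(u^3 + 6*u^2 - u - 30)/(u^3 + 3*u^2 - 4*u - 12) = (u + 5)/(u + 2)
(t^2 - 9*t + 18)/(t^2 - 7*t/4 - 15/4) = 4*(t - 6)/(4*t + 5)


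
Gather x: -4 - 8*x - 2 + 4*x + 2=-4*x - 4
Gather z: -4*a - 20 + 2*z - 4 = -4*a + 2*z - 24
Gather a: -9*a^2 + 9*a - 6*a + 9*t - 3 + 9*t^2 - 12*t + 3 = -9*a^2 + 3*a + 9*t^2 - 3*t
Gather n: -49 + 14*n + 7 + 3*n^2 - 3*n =3*n^2 + 11*n - 42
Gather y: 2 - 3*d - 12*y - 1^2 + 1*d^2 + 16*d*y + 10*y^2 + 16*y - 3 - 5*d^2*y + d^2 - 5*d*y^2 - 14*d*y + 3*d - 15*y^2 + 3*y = 2*d^2 + y^2*(-5*d - 5) + y*(-5*d^2 + 2*d + 7) - 2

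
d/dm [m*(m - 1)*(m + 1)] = 3*m^2 - 1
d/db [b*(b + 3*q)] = 2*b + 3*q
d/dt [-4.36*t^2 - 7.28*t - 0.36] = -8.72*t - 7.28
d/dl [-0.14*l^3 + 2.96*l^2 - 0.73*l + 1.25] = -0.42*l^2 + 5.92*l - 0.73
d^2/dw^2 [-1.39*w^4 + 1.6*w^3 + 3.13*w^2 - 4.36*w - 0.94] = -16.68*w^2 + 9.6*w + 6.26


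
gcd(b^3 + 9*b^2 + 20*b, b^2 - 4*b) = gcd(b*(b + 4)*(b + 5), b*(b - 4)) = b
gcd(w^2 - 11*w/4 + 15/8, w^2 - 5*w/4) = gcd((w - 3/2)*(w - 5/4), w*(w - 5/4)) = w - 5/4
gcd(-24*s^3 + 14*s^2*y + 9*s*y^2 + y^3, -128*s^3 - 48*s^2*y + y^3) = 4*s + y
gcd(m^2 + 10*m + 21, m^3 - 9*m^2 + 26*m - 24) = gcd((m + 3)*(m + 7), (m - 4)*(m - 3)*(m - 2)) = 1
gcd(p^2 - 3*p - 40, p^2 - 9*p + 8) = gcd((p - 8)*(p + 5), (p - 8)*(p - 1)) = p - 8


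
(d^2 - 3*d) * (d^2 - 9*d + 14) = d^4 - 12*d^3 + 41*d^2 - 42*d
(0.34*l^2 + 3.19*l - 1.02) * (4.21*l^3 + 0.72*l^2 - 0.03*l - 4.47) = 1.4314*l^5 + 13.6747*l^4 - 2.0076*l^3 - 2.3499*l^2 - 14.2287*l + 4.5594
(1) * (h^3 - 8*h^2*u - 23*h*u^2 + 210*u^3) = h^3 - 8*h^2*u - 23*h*u^2 + 210*u^3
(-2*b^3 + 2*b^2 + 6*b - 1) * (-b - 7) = 2*b^4 + 12*b^3 - 20*b^2 - 41*b + 7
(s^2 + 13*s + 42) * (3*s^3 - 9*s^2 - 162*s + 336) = 3*s^5 + 30*s^4 - 153*s^3 - 2148*s^2 - 2436*s + 14112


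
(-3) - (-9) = 6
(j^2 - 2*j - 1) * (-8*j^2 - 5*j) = -8*j^4 + 11*j^3 + 18*j^2 + 5*j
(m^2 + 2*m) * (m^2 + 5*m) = m^4 + 7*m^3 + 10*m^2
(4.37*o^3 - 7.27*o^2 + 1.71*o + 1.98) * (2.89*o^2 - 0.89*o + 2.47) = 12.6293*o^5 - 24.8996*o^4 + 22.2061*o^3 - 13.7566*o^2 + 2.4615*o + 4.8906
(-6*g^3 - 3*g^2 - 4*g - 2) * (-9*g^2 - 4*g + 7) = 54*g^5 + 51*g^4 + 6*g^3 + 13*g^2 - 20*g - 14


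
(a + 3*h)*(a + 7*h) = a^2 + 10*a*h + 21*h^2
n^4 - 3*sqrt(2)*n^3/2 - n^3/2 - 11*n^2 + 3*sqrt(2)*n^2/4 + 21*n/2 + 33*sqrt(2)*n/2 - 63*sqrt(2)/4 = (n - 3)*(n - 1)*(n + 7/2)*(n - 3*sqrt(2)/2)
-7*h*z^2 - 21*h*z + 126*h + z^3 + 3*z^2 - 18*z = (-7*h + z)*(z - 3)*(z + 6)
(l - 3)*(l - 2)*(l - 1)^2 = l^4 - 7*l^3 + 17*l^2 - 17*l + 6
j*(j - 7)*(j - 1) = j^3 - 8*j^2 + 7*j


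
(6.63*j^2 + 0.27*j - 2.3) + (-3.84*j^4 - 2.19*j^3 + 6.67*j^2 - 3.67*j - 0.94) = -3.84*j^4 - 2.19*j^3 + 13.3*j^2 - 3.4*j - 3.24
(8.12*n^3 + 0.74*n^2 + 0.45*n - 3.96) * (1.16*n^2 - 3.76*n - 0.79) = 9.4192*n^5 - 29.6728*n^4 - 8.6752*n^3 - 6.8702*n^2 + 14.5341*n + 3.1284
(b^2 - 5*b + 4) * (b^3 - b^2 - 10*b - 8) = b^5 - 6*b^4 - b^3 + 38*b^2 - 32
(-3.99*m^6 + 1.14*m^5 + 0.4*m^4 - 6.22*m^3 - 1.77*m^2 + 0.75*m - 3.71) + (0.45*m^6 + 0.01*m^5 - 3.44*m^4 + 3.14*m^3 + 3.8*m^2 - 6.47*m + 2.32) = -3.54*m^6 + 1.15*m^5 - 3.04*m^4 - 3.08*m^3 + 2.03*m^2 - 5.72*m - 1.39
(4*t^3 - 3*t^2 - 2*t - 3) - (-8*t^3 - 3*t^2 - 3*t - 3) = 12*t^3 + t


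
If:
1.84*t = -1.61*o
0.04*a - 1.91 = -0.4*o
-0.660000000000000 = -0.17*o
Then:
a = 8.93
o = 3.88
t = -3.40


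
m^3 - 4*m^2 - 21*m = m*(m - 7)*(m + 3)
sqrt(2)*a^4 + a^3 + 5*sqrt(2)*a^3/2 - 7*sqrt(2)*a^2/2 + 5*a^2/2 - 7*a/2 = a*(a - 1)*(a + 7/2)*(sqrt(2)*a + 1)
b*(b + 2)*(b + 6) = b^3 + 8*b^2 + 12*b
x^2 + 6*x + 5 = (x + 1)*(x + 5)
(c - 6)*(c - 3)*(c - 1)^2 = c^4 - 11*c^3 + 37*c^2 - 45*c + 18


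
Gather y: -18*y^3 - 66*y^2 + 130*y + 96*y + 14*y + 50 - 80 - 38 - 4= -18*y^3 - 66*y^2 + 240*y - 72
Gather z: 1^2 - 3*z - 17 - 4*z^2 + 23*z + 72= -4*z^2 + 20*z + 56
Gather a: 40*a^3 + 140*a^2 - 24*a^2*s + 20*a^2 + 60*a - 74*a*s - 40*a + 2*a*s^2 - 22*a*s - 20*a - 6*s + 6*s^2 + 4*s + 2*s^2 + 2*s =40*a^3 + a^2*(160 - 24*s) + a*(2*s^2 - 96*s) + 8*s^2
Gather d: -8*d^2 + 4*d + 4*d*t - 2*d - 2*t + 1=-8*d^2 + d*(4*t + 2) - 2*t + 1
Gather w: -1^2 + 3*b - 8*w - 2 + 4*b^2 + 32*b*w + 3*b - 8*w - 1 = 4*b^2 + 6*b + w*(32*b - 16) - 4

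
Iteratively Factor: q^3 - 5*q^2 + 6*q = (q - 3)*(q^2 - 2*q) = (q - 3)*(q - 2)*(q)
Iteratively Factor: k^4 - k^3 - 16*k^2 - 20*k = (k + 2)*(k^3 - 3*k^2 - 10*k) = (k + 2)^2*(k^2 - 5*k) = (k - 5)*(k + 2)^2*(k)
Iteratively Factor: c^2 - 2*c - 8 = (c - 4)*(c + 2)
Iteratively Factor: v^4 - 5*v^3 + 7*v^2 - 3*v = (v - 1)*(v^3 - 4*v^2 + 3*v) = (v - 3)*(v - 1)*(v^2 - v) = (v - 3)*(v - 1)^2*(v)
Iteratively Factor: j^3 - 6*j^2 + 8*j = (j - 4)*(j^2 - 2*j) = (j - 4)*(j - 2)*(j)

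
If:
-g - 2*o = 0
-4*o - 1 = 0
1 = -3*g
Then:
No Solution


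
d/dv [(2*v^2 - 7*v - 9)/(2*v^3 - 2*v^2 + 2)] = (v*(3*v - 2)*(-2*v^2 + 7*v + 9) + (4*v - 7)*(v^3 - v^2 + 1))/(2*(v^3 - v^2 + 1)^2)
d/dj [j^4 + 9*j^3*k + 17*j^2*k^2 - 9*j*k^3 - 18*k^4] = 4*j^3 + 27*j^2*k + 34*j*k^2 - 9*k^3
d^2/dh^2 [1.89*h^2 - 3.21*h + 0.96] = 3.78000000000000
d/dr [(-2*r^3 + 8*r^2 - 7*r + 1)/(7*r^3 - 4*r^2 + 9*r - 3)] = (-48*r^4 + 62*r^3 + 41*r^2 - 40*r + 12)/(49*r^6 - 56*r^5 + 142*r^4 - 114*r^3 + 105*r^2 - 54*r + 9)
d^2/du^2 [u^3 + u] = 6*u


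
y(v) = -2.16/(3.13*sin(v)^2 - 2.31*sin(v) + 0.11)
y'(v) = -2.16*(-6.26*sin(v)*cos(v) + 2.31*cos(v))/(3.13*sin(v)^2 - 2.31*sin(v) + 0.11)^2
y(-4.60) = -2.39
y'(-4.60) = -1.16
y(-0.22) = -2.83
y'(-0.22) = -13.30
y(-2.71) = -1.33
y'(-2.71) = 3.67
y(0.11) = 20.40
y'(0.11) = -310.86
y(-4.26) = -3.83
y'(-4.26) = -9.84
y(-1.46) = -0.39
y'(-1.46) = -0.07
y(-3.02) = -4.95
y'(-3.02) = 34.58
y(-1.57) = -0.39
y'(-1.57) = -0.00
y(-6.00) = 7.42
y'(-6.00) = -13.73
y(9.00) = 6.96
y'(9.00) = -5.51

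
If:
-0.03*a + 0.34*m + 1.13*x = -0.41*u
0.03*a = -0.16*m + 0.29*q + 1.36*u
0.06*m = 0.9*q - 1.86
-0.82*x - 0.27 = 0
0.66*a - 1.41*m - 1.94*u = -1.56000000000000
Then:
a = -0.16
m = 1.44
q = 2.16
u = -0.30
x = -0.33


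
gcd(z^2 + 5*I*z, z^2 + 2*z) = z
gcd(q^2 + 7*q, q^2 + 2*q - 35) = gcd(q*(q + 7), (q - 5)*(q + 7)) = q + 7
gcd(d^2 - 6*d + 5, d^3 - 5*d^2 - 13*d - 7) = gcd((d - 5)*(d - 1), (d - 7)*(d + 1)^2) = 1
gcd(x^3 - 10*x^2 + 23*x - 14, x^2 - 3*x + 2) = x^2 - 3*x + 2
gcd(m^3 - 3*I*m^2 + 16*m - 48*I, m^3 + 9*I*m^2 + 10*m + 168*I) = m - 4*I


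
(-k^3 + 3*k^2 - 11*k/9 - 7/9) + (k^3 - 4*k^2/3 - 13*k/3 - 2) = 5*k^2/3 - 50*k/9 - 25/9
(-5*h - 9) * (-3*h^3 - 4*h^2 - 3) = 15*h^4 + 47*h^3 + 36*h^2 + 15*h + 27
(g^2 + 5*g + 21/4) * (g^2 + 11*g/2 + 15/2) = g^4 + 21*g^3/2 + 161*g^2/4 + 531*g/8 + 315/8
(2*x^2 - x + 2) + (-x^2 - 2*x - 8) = x^2 - 3*x - 6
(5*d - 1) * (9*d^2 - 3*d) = 45*d^3 - 24*d^2 + 3*d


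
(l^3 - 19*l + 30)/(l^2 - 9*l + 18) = (l^2 + 3*l - 10)/(l - 6)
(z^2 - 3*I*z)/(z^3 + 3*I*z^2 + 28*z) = (z - 3*I)/(z^2 + 3*I*z + 28)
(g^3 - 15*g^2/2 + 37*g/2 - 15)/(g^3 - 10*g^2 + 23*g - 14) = (2*g^2 - 11*g + 15)/(2*(g^2 - 8*g + 7))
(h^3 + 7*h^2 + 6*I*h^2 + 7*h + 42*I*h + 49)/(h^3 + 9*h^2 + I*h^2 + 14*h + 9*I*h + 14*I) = (h^2 + 6*I*h + 7)/(h^2 + h*(2 + I) + 2*I)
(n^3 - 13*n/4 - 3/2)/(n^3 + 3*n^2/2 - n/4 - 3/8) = 2*(n - 2)/(2*n - 1)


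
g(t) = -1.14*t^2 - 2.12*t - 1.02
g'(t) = -2.28*t - 2.12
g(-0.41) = -0.34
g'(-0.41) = -1.19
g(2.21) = -11.27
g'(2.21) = -7.16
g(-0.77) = -0.06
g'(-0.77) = -0.36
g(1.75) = -8.22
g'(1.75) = -6.11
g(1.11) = -4.78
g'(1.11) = -4.65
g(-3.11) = -5.45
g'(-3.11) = 4.97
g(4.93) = -39.18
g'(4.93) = -13.36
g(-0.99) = -0.04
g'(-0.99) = 0.14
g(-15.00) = -225.72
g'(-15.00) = 32.08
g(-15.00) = -225.72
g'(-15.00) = 32.08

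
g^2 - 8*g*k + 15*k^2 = (g - 5*k)*(g - 3*k)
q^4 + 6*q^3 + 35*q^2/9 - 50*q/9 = q*(q - 2/3)*(q + 5/3)*(q + 5)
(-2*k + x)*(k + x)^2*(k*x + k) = -2*k^4*x - 2*k^4 - 3*k^3*x^2 - 3*k^3*x + k*x^4 + k*x^3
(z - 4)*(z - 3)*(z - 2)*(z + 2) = z^4 - 7*z^3 + 8*z^2 + 28*z - 48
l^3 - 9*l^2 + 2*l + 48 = (l - 8)*(l - 3)*(l + 2)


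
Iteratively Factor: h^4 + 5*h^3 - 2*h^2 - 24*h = (h + 3)*(h^3 + 2*h^2 - 8*h) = (h + 3)*(h + 4)*(h^2 - 2*h) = (h - 2)*(h + 3)*(h + 4)*(h)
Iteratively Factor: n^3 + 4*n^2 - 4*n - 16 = (n + 2)*(n^2 + 2*n - 8) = (n - 2)*(n + 2)*(n + 4)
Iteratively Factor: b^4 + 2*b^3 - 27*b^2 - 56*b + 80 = (b + 4)*(b^3 - 2*b^2 - 19*b + 20) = (b - 1)*(b + 4)*(b^2 - b - 20) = (b - 5)*(b - 1)*(b + 4)*(b + 4)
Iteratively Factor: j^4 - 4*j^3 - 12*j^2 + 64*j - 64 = (j + 4)*(j^3 - 8*j^2 + 20*j - 16) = (j - 4)*(j + 4)*(j^2 - 4*j + 4) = (j - 4)*(j - 2)*(j + 4)*(j - 2)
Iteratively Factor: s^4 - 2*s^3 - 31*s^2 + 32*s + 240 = (s - 5)*(s^3 + 3*s^2 - 16*s - 48) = (s - 5)*(s - 4)*(s^2 + 7*s + 12) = (s - 5)*(s - 4)*(s + 4)*(s + 3)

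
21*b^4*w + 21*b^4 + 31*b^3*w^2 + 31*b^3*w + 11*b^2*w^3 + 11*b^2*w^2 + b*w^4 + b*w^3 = (b + w)*(3*b + w)*(7*b + w)*(b*w + b)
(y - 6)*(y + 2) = y^2 - 4*y - 12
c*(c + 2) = c^2 + 2*c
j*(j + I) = j^2 + I*j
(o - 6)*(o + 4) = o^2 - 2*o - 24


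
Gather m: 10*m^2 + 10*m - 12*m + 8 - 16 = 10*m^2 - 2*m - 8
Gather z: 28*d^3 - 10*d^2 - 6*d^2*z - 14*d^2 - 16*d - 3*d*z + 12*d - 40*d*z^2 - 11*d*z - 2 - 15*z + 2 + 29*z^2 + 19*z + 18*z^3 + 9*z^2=28*d^3 - 24*d^2 - 4*d + 18*z^3 + z^2*(38 - 40*d) + z*(-6*d^2 - 14*d + 4)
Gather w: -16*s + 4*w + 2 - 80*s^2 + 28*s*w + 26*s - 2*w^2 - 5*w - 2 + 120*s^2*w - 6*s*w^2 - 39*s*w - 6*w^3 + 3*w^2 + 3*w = -80*s^2 + 10*s - 6*w^3 + w^2*(1 - 6*s) + w*(120*s^2 - 11*s + 2)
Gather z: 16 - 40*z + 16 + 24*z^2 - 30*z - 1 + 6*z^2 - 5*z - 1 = 30*z^2 - 75*z + 30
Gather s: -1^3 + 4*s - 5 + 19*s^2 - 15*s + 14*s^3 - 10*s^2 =14*s^3 + 9*s^2 - 11*s - 6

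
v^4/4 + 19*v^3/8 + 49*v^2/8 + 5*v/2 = v*(v/4 + 1)*(v + 1/2)*(v + 5)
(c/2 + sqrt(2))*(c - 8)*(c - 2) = c^3/2 - 5*c^2 + sqrt(2)*c^2 - 10*sqrt(2)*c + 8*c + 16*sqrt(2)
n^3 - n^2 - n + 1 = (n - 1)^2*(n + 1)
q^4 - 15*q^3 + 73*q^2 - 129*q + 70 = (q - 7)*(q - 5)*(q - 2)*(q - 1)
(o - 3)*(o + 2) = o^2 - o - 6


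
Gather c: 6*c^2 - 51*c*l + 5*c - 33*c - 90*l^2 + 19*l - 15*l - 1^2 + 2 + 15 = 6*c^2 + c*(-51*l - 28) - 90*l^2 + 4*l + 16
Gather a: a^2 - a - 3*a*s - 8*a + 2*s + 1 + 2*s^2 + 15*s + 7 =a^2 + a*(-3*s - 9) + 2*s^2 + 17*s + 8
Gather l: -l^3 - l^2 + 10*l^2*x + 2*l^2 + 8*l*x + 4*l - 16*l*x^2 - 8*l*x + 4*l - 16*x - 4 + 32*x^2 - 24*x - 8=-l^3 + l^2*(10*x + 1) + l*(8 - 16*x^2) + 32*x^2 - 40*x - 12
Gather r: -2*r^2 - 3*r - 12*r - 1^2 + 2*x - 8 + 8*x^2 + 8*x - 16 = -2*r^2 - 15*r + 8*x^2 + 10*x - 25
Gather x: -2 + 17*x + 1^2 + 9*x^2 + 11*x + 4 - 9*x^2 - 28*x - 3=0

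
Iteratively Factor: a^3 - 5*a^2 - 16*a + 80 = (a - 4)*(a^2 - a - 20) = (a - 4)*(a + 4)*(a - 5)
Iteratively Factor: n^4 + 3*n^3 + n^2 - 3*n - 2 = (n + 1)*(n^3 + 2*n^2 - n - 2) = (n + 1)^2*(n^2 + n - 2) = (n - 1)*(n + 1)^2*(n + 2)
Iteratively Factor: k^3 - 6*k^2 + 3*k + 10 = (k + 1)*(k^2 - 7*k + 10) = (k - 2)*(k + 1)*(k - 5)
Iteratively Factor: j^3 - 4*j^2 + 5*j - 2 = (j - 1)*(j^2 - 3*j + 2) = (j - 1)^2*(j - 2)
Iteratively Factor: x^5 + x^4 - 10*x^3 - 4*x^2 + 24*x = (x - 2)*(x^4 + 3*x^3 - 4*x^2 - 12*x) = x*(x - 2)*(x^3 + 3*x^2 - 4*x - 12) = x*(x - 2)*(x + 3)*(x^2 - 4) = x*(x - 2)*(x + 2)*(x + 3)*(x - 2)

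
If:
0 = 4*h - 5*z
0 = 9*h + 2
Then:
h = -2/9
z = -8/45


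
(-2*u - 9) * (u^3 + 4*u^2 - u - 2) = -2*u^4 - 17*u^3 - 34*u^2 + 13*u + 18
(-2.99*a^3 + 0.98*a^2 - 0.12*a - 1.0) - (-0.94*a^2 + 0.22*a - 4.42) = -2.99*a^3 + 1.92*a^2 - 0.34*a + 3.42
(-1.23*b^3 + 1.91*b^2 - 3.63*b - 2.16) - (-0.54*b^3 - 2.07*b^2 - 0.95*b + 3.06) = -0.69*b^3 + 3.98*b^2 - 2.68*b - 5.22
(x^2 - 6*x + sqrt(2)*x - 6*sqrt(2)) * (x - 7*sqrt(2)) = x^3 - 6*sqrt(2)*x^2 - 6*x^2 - 14*x + 36*sqrt(2)*x + 84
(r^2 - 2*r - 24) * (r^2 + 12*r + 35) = r^4 + 10*r^3 - 13*r^2 - 358*r - 840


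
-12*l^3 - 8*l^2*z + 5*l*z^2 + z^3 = (-2*l + z)*(l + z)*(6*l + z)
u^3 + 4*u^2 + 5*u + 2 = (u + 1)^2*(u + 2)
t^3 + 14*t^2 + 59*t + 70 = (t + 2)*(t + 5)*(t + 7)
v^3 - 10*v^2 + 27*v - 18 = (v - 6)*(v - 3)*(v - 1)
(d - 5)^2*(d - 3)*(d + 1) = d^4 - 12*d^3 + 42*d^2 - 20*d - 75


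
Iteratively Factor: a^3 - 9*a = (a + 3)*(a^2 - 3*a) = a*(a + 3)*(a - 3)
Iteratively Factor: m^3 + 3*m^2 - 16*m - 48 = (m - 4)*(m^2 + 7*m + 12) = (m - 4)*(m + 3)*(m + 4)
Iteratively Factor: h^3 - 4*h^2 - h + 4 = (h - 4)*(h^2 - 1) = (h - 4)*(h - 1)*(h + 1)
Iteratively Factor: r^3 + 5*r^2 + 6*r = (r)*(r^2 + 5*r + 6) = r*(r + 3)*(r + 2)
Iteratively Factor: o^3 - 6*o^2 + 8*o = (o - 4)*(o^2 - 2*o) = o*(o - 4)*(o - 2)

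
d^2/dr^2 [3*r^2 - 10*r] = 6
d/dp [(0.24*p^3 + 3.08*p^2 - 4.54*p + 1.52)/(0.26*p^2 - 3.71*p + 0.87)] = (0.0624*p^4 - 1.7808*p^3 - 9.62*p^2 + 4.5688*p + 1.6894)/(0.0676*p^4 - 1.9292*p^3 + 14.2165*p^2 - 6.4554*p + 0.7569)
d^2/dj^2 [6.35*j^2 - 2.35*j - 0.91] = 12.7000000000000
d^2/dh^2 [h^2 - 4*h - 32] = 2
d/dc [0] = 0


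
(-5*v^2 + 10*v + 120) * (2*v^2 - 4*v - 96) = -10*v^4 + 40*v^3 + 680*v^2 - 1440*v - 11520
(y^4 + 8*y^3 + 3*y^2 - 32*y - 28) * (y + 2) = y^5 + 10*y^4 + 19*y^3 - 26*y^2 - 92*y - 56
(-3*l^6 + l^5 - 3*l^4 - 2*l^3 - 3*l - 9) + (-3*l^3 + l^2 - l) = -3*l^6 + l^5 - 3*l^4 - 5*l^3 + l^2 - 4*l - 9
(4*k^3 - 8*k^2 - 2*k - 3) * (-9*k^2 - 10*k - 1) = -36*k^5 + 32*k^4 + 94*k^3 + 55*k^2 + 32*k + 3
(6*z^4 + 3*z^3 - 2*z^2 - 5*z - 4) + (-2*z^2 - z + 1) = 6*z^4 + 3*z^3 - 4*z^2 - 6*z - 3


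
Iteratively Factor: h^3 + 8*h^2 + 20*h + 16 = (h + 4)*(h^2 + 4*h + 4) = (h + 2)*(h + 4)*(h + 2)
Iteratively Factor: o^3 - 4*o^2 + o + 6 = (o + 1)*(o^2 - 5*o + 6) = (o - 3)*(o + 1)*(o - 2)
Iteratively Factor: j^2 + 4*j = (j + 4)*(j)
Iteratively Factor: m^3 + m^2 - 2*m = (m - 1)*(m^2 + 2*m) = m*(m - 1)*(m + 2)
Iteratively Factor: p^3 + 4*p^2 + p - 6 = (p - 1)*(p^2 + 5*p + 6) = (p - 1)*(p + 2)*(p + 3)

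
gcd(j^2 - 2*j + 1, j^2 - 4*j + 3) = j - 1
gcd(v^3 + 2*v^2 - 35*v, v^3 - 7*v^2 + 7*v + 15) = v - 5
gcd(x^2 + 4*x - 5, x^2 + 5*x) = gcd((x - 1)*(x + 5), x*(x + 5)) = x + 5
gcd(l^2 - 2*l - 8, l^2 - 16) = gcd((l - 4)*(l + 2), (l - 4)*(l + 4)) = l - 4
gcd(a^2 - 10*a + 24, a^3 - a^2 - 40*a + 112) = a - 4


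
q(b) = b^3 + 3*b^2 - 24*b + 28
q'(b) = 3*b^2 + 6*b - 24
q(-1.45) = 66.06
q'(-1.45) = -26.39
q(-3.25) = 103.36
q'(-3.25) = -11.81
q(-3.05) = 100.73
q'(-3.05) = -14.39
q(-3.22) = 103.00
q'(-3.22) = -12.21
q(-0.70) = 45.93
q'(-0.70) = -26.73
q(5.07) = 113.76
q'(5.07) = 83.53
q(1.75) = 0.55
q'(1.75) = -4.31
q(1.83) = 0.26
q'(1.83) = -2.97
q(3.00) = 10.00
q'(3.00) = 21.00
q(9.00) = 784.00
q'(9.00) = 273.00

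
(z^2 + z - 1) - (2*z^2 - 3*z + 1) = -z^2 + 4*z - 2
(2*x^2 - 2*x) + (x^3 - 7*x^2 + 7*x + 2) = x^3 - 5*x^2 + 5*x + 2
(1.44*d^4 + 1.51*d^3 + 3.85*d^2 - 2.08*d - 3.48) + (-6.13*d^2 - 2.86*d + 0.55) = 1.44*d^4 + 1.51*d^3 - 2.28*d^2 - 4.94*d - 2.93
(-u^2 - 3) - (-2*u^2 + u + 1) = u^2 - u - 4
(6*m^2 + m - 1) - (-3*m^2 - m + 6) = 9*m^2 + 2*m - 7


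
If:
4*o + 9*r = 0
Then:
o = -9*r/4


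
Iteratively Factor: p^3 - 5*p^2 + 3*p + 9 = (p - 3)*(p^2 - 2*p - 3) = (p - 3)^2*(p + 1)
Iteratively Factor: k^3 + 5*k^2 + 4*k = (k + 4)*(k^2 + k) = k*(k + 4)*(k + 1)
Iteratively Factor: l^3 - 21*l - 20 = (l - 5)*(l^2 + 5*l + 4) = (l - 5)*(l + 1)*(l + 4)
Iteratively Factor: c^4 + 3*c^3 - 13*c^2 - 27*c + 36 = (c + 3)*(c^3 - 13*c + 12) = (c - 3)*(c + 3)*(c^2 + 3*c - 4) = (c - 3)*(c + 3)*(c + 4)*(c - 1)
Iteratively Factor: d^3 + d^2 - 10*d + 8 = (d - 2)*(d^2 + 3*d - 4) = (d - 2)*(d + 4)*(d - 1)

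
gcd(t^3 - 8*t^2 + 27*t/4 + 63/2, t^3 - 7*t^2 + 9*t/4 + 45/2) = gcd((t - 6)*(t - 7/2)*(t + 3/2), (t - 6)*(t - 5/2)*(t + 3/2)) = t^2 - 9*t/2 - 9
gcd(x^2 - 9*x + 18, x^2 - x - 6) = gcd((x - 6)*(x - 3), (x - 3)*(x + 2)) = x - 3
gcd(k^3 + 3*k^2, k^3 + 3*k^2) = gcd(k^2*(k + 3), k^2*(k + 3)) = k^3 + 3*k^2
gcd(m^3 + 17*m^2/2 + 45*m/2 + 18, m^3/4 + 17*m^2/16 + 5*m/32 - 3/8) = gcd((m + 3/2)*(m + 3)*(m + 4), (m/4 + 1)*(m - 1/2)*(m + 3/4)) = m + 4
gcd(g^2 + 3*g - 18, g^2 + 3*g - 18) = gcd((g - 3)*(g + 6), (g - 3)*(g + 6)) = g^2 + 3*g - 18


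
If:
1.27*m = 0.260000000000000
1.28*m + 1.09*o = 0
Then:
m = 0.20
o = -0.24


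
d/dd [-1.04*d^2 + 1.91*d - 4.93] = 1.91 - 2.08*d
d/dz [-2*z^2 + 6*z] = 6 - 4*z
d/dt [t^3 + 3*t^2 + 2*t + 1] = 3*t^2 + 6*t + 2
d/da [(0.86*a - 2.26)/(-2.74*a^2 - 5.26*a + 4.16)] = (2.3564*a^2 - 12.3848*a - 8.31)/(7.5076*a^4 + 28.8248*a^3 + 4.8708*a^2 - 43.7632*a + 17.3056)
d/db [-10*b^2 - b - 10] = -20*b - 1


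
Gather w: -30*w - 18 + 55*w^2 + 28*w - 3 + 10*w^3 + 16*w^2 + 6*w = 10*w^3 + 71*w^2 + 4*w - 21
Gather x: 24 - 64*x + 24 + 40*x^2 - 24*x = 40*x^2 - 88*x + 48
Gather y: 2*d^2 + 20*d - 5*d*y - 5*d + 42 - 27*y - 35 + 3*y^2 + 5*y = 2*d^2 + 15*d + 3*y^2 + y*(-5*d - 22) + 7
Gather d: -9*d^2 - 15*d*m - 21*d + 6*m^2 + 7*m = -9*d^2 + d*(-15*m - 21) + 6*m^2 + 7*m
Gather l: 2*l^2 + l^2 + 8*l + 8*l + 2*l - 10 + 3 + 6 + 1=3*l^2 + 18*l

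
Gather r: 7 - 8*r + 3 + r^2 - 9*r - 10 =r^2 - 17*r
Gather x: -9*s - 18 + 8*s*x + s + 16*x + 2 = -8*s + x*(8*s + 16) - 16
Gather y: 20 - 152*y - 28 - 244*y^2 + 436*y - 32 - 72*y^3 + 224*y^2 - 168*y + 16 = -72*y^3 - 20*y^2 + 116*y - 24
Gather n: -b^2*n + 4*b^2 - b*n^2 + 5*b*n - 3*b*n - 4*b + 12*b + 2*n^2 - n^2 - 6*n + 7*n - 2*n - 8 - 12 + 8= 4*b^2 + 8*b + n^2*(1 - b) + n*(-b^2 + 2*b - 1) - 12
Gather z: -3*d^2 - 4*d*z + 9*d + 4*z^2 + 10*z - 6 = -3*d^2 + 9*d + 4*z^2 + z*(10 - 4*d) - 6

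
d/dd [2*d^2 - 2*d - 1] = 4*d - 2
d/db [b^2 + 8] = 2*b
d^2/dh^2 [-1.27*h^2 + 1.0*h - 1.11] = -2.54000000000000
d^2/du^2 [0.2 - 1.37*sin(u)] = 1.37*sin(u)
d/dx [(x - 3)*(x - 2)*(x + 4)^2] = 4*x^3 + 9*x^2 - 36*x - 32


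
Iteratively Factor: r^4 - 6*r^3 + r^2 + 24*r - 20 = (r - 2)*(r^3 - 4*r^2 - 7*r + 10) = (r - 5)*(r - 2)*(r^2 + r - 2) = (r - 5)*(r - 2)*(r + 2)*(r - 1)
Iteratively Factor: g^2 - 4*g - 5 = (g + 1)*(g - 5)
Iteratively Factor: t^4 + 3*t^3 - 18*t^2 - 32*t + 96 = (t - 3)*(t^3 + 6*t^2 - 32) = (t - 3)*(t - 2)*(t^2 + 8*t + 16) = (t - 3)*(t - 2)*(t + 4)*(t + 4)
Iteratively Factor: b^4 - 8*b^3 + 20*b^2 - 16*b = (b - 4)*(b^3 - 4*b^2 + 4*b) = b*(b - 4)*(b^2 - 4*b + 4) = b*(b - 4)*(b - 2)*(b - 2)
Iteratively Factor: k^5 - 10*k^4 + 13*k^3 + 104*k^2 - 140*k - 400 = (k + 2)*(k^4 - 12*k^3 + 37*k^2 + 30*k - 200) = (k + 2)^2*(k^3 - 14*k^2 + 65*k - 100) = (k - 4)*(k + 2)^2*(k^2 - 10*k + 25) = (k - 5)*(k - 4)*(k + 2)^2*(k - 5)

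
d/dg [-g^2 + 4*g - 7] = 4 - 2*g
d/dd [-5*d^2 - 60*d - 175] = -10*d - 60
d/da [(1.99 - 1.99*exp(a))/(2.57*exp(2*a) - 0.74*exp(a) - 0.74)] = (5.1143*exp(2*a) - 10.2286*exp(a) + 2.9452)*exp(a)/(6.6049*exp(4*a) - 3.8036*exp(3*a) - 3.256*exp(2*a) + 1.0952*exp(a) + 0.5476)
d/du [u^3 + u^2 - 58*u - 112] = 3*u^2 + 2*u - 58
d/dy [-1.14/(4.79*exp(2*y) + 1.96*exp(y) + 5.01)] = (10.9212*exp(y) + 2.2344)*exp(y)/(4.79*exp(2*y) + 1.96*exp(y) + 5.01)^2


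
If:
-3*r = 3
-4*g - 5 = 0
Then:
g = -5/4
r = -1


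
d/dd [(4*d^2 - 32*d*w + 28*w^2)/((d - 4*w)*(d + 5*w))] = 36*w*(d^2 - 6*d*w + 17*w^2)/(d^4 + 2*d^3*w - 39*d^2*w^2 - 40*d*w^3 + 400*w^4)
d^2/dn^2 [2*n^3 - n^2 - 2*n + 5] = 12*n - 2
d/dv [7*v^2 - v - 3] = 14*v - 1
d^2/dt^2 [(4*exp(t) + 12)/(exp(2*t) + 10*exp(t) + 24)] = 4*(exp(4*t) + 2*exp(3*t) - 54*exp(2*t) - 228*exp(t) - 144)*exp(t)/(exp(6*t) + 30*exp(5*t) + 372*exp(4*t) + 2440*exp(3*t) + 8928*exp(2*t) + 17280*exp(t) + 13824)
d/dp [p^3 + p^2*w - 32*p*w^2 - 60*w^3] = 3*p^2 + 2*p*w - 32*w^2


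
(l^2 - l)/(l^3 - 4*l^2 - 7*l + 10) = l/(l^2 - 3*l - 10)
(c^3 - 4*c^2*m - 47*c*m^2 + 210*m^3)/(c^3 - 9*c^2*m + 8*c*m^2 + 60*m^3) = (c + 7*m)/(c + 2*m)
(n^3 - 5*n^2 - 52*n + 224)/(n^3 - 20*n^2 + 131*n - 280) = (n^2 + 3*n - 28)/(n^2 - 12*n + 35)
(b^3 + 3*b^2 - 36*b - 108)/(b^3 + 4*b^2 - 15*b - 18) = (b^2 - 3*b - 18)/(b^2 - 2*b - 3)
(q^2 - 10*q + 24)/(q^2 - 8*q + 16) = (q - 6)/(q - 4)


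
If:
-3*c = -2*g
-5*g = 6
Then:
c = -4/5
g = -6/5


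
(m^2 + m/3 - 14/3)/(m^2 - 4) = (m + 7/3)/(m + 2)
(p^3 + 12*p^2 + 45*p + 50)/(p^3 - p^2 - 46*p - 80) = (p + 5)/(p - 8)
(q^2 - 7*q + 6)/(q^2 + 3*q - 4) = (q - 6)/(q + 4)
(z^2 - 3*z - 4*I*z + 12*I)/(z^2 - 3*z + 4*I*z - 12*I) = (z - 4*I)/(z + 4*I)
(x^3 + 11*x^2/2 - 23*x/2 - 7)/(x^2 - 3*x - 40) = (-2*x^3 - 11*x^2 + 23*x + 14)/(2*(-x^2 + 3*x + 40))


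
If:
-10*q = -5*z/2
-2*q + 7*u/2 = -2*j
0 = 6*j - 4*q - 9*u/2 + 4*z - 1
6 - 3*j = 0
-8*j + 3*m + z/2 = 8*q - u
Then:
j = 2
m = 259/99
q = -113/66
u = -70/33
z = -226/33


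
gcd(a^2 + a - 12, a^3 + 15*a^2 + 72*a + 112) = a + 4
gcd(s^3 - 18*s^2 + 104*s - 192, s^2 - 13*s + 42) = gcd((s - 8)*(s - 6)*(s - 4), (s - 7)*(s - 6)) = s - 6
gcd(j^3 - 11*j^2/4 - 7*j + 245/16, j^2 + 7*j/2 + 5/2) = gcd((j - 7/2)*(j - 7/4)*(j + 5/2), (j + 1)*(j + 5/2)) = j + 5/2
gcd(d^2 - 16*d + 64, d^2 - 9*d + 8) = d - 8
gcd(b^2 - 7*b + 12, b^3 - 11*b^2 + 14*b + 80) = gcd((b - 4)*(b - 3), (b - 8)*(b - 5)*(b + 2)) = 1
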